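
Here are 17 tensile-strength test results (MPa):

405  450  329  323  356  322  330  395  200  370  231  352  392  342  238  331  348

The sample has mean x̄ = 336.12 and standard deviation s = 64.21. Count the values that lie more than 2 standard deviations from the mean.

Cutoffs: x̄ ± 2s = [207.70, 464.54].
Outside the cutoffs: 200.

1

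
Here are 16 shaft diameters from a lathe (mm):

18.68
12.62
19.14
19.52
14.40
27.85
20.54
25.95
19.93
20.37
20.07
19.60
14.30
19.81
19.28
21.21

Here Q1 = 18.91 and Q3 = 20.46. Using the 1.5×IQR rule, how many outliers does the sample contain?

5

IQR = 1.55; fences at 18.91 − 2.325 = 16.585 and 20.46 + 2.325 = 22.785.
Outside the cutoffs: 12.62, 14.30, 14.40, 25.95, 27.85.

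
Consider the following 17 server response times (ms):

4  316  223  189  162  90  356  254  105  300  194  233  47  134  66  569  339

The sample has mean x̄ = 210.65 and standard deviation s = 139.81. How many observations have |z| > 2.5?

1

Cutoffs: x̄ ± 2.5s = [-138.875, 560.175].
Outside the cutoffs: 569.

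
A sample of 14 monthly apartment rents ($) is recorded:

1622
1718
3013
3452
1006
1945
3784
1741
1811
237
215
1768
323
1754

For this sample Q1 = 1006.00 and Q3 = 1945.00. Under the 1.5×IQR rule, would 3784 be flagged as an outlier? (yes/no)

yes

IQR = Q3 − Q1 = 1945.00 − 1006.00 = 939.00.
Lower fence = Q1 − 1.5·IQR = 1006.00 − 1408.50 = -402.50.
Upper fence = Q3 + 1.5·IQR = 1945.00 + 1408.50 = 3353.50.
3784 lies above the upper fence.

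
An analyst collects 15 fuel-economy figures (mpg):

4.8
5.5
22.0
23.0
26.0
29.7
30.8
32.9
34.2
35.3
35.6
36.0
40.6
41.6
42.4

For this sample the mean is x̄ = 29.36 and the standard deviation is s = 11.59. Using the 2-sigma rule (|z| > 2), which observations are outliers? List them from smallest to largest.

Cutoffs at x̄ ± 2s: 29.36 ± 2·11.59 = [6.18, 52.54].
4.8: z = -2.12, |z| > 2 → outlier.
5.5: z = -2.06, |z| > 2 → outlier.
Every other value lies within [6.18, 52.54].

4.8, 5.5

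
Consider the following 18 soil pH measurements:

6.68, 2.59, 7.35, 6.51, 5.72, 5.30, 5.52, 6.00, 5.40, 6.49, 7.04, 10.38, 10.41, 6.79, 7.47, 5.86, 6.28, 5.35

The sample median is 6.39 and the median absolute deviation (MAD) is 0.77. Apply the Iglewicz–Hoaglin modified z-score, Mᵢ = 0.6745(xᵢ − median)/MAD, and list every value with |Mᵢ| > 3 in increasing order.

|Mᵢ| > 3 ⇔ |xᵢ − 6.39| > 3·0.77/0.6745 = 3.42.
So outliers lie outside [2.97, 9.81].
2.59: M = -3.33 → outlier.
10.38: M = 3.50 → outlier.
10.41: M = 3.52 → outlier.

2.59, 10.38, 10.41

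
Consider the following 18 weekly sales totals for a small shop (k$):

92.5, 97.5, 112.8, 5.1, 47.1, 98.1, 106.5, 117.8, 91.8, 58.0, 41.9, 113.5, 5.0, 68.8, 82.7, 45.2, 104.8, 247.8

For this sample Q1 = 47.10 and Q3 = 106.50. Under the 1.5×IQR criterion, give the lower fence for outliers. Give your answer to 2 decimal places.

IQR = Q3 − Q1 = 106.50 − 47.10 = 59.40.
Lower fence = Q1 − 1.5·IQR = 47.10 − 89.10 = -42.00.
Upper fence = Q3 + 1.5·IQR = 106.50 + 89.10 = 195.60.

-42.00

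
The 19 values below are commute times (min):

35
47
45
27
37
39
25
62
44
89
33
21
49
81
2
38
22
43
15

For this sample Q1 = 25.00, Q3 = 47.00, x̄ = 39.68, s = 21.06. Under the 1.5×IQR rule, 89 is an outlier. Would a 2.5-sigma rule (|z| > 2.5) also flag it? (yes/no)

z = (89 − 39.68) / 21.06 = 2.34.
|z| = 2.34 ≤ 2.5.

no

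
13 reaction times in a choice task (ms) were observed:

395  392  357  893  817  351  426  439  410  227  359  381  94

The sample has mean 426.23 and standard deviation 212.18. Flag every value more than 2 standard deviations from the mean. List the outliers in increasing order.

Cutoffs at x̄ ± 2s: 426.23 ± 2·212.18 = [1.87, 850.59].
893: z = 2.20, |z| > 2 → outlier.
Every other value lies within [1.87, 850.59].

893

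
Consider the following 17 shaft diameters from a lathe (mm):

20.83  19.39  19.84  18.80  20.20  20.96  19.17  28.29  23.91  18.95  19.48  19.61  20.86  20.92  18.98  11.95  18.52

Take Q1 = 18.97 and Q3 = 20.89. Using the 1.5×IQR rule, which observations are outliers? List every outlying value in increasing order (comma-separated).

11.95, 23.91, 28.29

IQR = Q3 − Q1 = 20.89 − 18.97 = 1.92.
Lower fence = Q1 − 1.5·IQR = 18.97 − 2.88 = 16.09.
Upper fence = Q3 + 1.5·IQR = 20.89 + 2.88 = 23.77.
11.95 < 16.09 → outlier.
23.91 > 23.77 → outlier.
28.29 > 23.77 → outlier.
All remaining values lie within [16.09, 23.77].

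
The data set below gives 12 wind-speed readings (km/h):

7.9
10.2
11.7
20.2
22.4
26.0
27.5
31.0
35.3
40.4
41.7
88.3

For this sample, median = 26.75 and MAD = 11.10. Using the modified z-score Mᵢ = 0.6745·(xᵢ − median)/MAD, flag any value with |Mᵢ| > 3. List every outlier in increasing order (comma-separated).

|Mᵢ| > 3 ⇔ |xᵢ − 26.75| > 3·11.10/0.6745 = 49.37.
So outliers lie outside [-22.62, 76.12].
88.3: M = 3.74 → outlier.

88.3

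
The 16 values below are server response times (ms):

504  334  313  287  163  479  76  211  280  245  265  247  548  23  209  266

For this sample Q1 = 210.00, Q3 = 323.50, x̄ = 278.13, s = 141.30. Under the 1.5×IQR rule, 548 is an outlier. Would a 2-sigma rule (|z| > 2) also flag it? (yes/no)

no

z = (548 − 278.13) / 141.30 = 1.91.
|z| = 1.91 ≤ 2.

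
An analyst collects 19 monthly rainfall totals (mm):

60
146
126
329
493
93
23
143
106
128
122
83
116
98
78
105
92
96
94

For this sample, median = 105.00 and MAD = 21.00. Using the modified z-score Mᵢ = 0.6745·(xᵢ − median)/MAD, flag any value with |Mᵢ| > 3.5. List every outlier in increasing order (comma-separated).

|Mᵢ| > 3.5 ⇔ |xᵢ − 105.00| > 3.5·21.00/0.6745 = 108.97.
So outliers lie outside [-3.97, 213.97].
329: M = 7.19 → outlier.
493: M = 12.46 → outlier.

329, 493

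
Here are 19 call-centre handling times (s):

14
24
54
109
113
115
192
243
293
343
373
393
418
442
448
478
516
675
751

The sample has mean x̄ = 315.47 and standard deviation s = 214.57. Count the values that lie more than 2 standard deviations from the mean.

1

Cutoffs: x̄ ± 2s = [-113.67, 744.61].
Outside the cutoffs: 751.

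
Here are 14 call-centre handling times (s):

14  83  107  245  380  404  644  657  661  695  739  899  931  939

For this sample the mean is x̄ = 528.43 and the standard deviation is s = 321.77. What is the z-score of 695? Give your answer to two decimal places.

z = (695 − 528.43) / 321.77 = 0.52.

0.52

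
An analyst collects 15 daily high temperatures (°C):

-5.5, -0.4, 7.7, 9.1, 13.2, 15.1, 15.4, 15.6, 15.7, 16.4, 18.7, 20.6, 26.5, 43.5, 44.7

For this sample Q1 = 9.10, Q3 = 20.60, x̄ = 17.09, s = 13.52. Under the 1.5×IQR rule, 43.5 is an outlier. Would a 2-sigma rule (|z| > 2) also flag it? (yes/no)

z = (43.5 − 17.09) / 13.52 = 1.95.
|z| = 1.95 ≤ 2.

no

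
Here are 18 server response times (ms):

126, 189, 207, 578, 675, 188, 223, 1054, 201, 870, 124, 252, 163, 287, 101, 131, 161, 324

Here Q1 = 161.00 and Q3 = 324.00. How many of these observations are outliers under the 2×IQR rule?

3

IQR = 163.00; fences at 161.00 − 326.00 = -165.00 and 324.00 + 326.00 = 650.00.
Outside the cutoffs: 675, 870, 1054.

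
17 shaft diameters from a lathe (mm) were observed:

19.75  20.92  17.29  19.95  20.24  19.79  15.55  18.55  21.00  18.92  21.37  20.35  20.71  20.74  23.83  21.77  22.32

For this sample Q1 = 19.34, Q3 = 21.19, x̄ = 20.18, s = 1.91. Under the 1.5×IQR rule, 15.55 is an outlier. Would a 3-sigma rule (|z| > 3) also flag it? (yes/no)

z = (15.55 − 20.18) / 1.91 = -2.42.
|z| = 2.42 ≤ 3.

no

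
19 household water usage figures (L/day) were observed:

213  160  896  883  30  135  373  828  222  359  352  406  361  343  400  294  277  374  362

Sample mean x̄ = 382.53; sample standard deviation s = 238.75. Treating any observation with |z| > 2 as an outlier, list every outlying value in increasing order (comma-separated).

Cutoffs at x̄ ± 2s: 382.53 ± 2·238.75 = [-94.97, 860.03].
883: z = 2.10, |z| > 2 → outlier.
896: z = 2.15, |z| > 2 → outlier.
Every other value lies within [-94.97, 860.03].

883, 896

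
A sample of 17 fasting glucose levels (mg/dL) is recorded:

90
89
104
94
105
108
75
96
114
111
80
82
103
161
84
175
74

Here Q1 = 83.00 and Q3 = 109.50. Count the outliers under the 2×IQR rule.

1

IQR = 26.50; fences at 83.00 − 53.00 = 30.00 and 109.50 + 53.00 = 162.50.
Outside the cutoffs: 175.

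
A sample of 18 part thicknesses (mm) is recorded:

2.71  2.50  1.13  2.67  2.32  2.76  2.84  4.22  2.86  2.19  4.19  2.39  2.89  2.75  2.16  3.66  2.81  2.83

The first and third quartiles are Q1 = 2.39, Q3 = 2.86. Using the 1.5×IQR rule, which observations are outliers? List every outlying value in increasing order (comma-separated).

1.13, 3.66, 4.19, 4.22

IQR = Q3 − Q1 = 2.86 − 2.39 = 0.47.
Lower fence = Q1 − 1.5·IQR = 2.39 − 0.705 = 1.685.
Upper fence = Q3 + 1.5·IQR = 2.86 + 0.705 = 3.565.
1.13 < 1.685 → outlier.
3.66 > 3.565 → outlier.
4.19 > 3.565 → outlier.
4.22 > 3.565 → outlier.
All remaining values lie within [1.685, 3.565].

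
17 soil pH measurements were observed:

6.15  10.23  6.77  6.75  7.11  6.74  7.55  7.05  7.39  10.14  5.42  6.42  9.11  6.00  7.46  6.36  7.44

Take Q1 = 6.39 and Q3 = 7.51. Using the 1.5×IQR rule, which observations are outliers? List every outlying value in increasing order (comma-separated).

IQR = Q3 − Q1 = 7.51 − 6.39 = 1.12.
Lower fence = Q1 − 1.5·IQR = 6.39 − 1.68 = 4.71.
Upper fence = Q3 + 1.5·IQR = 7.51 + 1.68 = 9.19.
10.14 > 9.19 → outlier.
10.23 > 9.19 → outlier.
All remaining values lie within [4.71, 9.19].

10.14, 10.23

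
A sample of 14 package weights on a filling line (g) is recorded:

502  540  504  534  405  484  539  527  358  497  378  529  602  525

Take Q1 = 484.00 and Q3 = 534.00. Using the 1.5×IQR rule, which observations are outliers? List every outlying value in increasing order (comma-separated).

358, 378, 405

IQR = Q3 − Q1 = 534.00 − 484.00 = 50.00.
Lower fence = Q1 − 1.5·IQR = 484.00 − 75.00 = 409.00.
Upper fence = Q3 + 1.5·IQR = 534.00 + 75.00 = 609.00.
358 < 409.00 → outlier.
378 < 409.00 → outlier.
405 < 409.00 → outlier.
All remaining values lie within [409.00, 609.00].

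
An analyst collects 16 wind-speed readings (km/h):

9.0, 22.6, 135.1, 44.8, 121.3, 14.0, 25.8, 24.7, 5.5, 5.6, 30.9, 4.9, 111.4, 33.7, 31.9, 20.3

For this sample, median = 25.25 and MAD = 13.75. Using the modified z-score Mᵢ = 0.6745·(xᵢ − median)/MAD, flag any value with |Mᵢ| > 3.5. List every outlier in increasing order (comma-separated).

111.4, 121.3, 135.1

|Mᵢ| > 3.5 ⇔ |xᵢ − 25.25| > 3.5·13.75/0.6745 = 71.35.
So outliers lie outside [-46.10, 96.60].
111.4: M = 4.23 → outlier.
121.3: M = 4.71 → outlier.
135.1: M = 5.39 → outlier.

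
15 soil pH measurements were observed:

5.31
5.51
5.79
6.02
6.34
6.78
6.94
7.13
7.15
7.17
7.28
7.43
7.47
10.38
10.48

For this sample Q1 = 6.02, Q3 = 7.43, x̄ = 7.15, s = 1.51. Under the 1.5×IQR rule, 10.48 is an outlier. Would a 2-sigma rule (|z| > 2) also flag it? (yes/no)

z = (10.48 − 7.15) / 1.51 = 2.21.
|z| = 2.21 > 2.

yes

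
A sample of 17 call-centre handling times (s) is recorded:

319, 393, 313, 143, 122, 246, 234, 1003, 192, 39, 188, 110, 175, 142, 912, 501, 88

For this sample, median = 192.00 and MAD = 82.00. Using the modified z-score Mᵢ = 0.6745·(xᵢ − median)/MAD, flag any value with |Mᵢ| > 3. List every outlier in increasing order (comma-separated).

|Mᵢ| > 3 ⇔ |xᵢ − 192.00| > 3·82.00/0.6745 = 364.71.
So outliers lie outside [-172.71, 556.71].
912: M = 5.92 → outlier.
1003: M = 6.67 → outlier.

912, 1003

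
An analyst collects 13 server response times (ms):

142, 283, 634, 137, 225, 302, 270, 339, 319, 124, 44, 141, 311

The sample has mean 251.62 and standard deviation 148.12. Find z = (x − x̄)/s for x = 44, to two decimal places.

z = (44 − 251.62) / 148.12 = -1.40.

-1.40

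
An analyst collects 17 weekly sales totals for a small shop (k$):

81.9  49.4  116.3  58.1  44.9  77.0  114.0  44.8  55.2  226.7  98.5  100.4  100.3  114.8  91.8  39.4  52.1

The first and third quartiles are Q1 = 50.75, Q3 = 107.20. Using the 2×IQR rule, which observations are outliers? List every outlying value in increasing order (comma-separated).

IQR = Q3 − Q1 = 107.20 − 50.75 = 56.45.
Lower fence = Q1 − 2·IQR = 50.75 − 112.90 = -62.15.
Upper fence = Q3 + 2·IQR = 107.20 + 112.90 = 220.10.
226.7 > 220.10 → outlier.
All remaining values lie within [-62.15, 220.10].

226.7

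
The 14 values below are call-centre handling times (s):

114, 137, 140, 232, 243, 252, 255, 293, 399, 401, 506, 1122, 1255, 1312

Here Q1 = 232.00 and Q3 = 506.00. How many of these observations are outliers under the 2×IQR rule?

3

IQR = 274.00; fences at 232.00 − 548.00 = -316.00 and 506.00 + 548.00 = 1054.00.
Outside the cutoffs: 1122, 1255, 1312.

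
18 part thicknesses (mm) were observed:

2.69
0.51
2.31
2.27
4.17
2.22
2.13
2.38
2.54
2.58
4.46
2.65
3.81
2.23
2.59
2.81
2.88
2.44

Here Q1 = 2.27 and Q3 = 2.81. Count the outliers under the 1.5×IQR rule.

IQR = 0.54; fences at 2.27 − 0.81 = 1.46 and 2.81 + 0.81 = 3.62.
Outside the cutoffs: 0.51, 3.81, 4.17, 4.46.

4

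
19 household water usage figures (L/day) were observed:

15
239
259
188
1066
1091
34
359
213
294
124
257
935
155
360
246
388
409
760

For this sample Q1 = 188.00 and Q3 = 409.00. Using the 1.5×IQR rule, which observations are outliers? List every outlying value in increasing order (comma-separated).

IQR = Q3 − Q1 = 409.00 − 188.00 = 221.00.
Lower fence = Q1 − 1.5·IQR = 188.00 − 331.50 = -143.50.
Upper fence = Q3 + 1.5·IQR = 409.00 + 331.50 = 740.50.
760 > 740.50 → outlier.
935 > 740.50 → outlier.
1066 > 740.50 → outlier.
1091 > 740.50 → outlier.
All remaining values lie within [-143.50, 740.50].

760, 935, 1066, 1091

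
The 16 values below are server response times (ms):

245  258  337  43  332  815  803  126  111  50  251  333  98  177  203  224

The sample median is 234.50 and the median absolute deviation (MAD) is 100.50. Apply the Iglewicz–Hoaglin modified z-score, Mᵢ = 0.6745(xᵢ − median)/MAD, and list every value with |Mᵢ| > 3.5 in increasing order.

|Mᵢ| > 3.5 ⇔ |xᵢ − 234.50| > 3.5·100.50/0.6745 = 521.50.
So outliers lie outside [-287.00, 756.00].
803: M = 3.82 → outlier.
815: M = 3.90 → outlier.

803, 815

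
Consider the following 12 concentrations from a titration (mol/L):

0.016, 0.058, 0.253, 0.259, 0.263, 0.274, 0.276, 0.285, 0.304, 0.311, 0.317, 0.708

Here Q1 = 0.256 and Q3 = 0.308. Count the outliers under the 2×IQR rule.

3

IQR = 0.052; fences at 0.256 − 0.104 = 0.152 and 0.308 + 0.104 = 0.412.
Outside the cutoffs: 0.016, 0.058, 0.708.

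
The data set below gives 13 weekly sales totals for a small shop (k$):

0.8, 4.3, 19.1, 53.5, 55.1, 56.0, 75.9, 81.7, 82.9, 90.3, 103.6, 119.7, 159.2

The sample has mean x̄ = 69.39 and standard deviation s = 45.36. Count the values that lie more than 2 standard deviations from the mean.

Cutoffs: x̄ ± 2s = [-21.33, 160.11].
Every value lies within the cutoffs.

0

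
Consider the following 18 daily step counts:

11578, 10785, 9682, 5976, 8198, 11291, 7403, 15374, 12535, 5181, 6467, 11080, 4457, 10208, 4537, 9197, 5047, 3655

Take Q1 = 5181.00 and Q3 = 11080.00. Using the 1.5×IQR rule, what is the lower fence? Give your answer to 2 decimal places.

-3667.50

IQR = Q3 − Q1 = 11080.00 − 5181.00 = 5899.00.
Lower fence = Q1 − 1.5·IQR = 5181.00 − 8848.50 = -3667.50.
Upper fence = Q3 + 1.5·IQR = 11080.00 + 8848.50 = 19928.50.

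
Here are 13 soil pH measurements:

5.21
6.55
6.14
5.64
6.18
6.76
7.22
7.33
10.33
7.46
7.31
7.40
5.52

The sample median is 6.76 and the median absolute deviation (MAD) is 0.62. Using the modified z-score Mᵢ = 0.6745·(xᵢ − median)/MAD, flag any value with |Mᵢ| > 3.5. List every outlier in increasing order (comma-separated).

|Mᵢ| > 3.5 ⇔ |xᵢ − 6.76| > 3.5·0.62/0.6745 = 3.22.
So outliers lie outside [3.54, 9.98].
10.33: M = 3.88 → outlier.

10.33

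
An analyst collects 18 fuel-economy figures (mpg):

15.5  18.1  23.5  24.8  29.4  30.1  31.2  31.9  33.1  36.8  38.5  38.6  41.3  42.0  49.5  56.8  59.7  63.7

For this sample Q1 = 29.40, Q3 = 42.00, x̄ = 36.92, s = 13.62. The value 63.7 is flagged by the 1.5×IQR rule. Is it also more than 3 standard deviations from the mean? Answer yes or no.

no

z = (63.7 − 36.92) / 13.62 = 1.97.
|z| = 1.97 ≤ 3.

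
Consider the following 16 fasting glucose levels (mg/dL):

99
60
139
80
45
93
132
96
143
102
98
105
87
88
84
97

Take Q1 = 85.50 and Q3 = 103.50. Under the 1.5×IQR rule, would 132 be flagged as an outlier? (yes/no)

IQR = Q3 − Q1 = 103.50 − 85.50 = 18.00.
Lower fence = Q1 − 1.5·IQR = 85.50 − 27.00 = 58.50.
Upper fence = Q3 + 1.5·IQR = 103.50 + 27.00 = 130.50.
132 lies above the upper fence.

yes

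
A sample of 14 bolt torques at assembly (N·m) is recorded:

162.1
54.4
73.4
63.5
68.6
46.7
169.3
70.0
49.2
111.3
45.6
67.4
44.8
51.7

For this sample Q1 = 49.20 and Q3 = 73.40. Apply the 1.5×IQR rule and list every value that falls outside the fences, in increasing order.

111.3, 162.1, 169.3

IQR = Q3 − Q1 = 73.40 − 49.20 = 24.20.
Lower fence = Q1 − 1.5·IQR = 49.20 − 36.30 = 12.90.
Upper fence = Q3 + 1.5·IQR = 73.40 + 36.30 = 109.70.
111.3 > 109.70 → outlier.
162.1 > 109.70 → outlier.
169.3 > 109.70 → outlier.
All remaining values lie within [12.90, 109.70].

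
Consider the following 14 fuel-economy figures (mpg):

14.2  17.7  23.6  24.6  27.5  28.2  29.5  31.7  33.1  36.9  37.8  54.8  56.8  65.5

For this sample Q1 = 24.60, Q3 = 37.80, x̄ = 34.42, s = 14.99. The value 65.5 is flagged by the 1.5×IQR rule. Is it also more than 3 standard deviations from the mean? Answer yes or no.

no

z = (65.5 − 34.42) / 14.99 = 2.07.
|z| = 2.07 ≤ 3.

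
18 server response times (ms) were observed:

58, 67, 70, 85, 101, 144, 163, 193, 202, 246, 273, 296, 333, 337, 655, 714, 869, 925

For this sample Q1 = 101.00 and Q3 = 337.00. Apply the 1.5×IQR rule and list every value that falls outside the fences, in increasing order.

714, 869, 925

IQR = Q3 − Q1 = 337.00 − 101.00 = 236.00.
Lower fence = Q1 − 1.5·IQR = 101.00 − 354.00 = -253.00.
Upper fence = Q3 + 1.5·IQR = 337.00 + 354.00 = 691.00.
714 > 691.00 → outlier.
869 > 691.00 → outlier.
925 > 691.00 → outlier.
All remaining values lie within [-253.00, 691.00].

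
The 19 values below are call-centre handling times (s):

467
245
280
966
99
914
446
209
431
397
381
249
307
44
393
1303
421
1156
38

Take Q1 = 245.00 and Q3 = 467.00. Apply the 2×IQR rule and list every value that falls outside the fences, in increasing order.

IQR = Q3 − Q1 = 467.00 − 245.00 = 222.00.
Lower fence = Q1 − 2·IQR = 245.00 − 444.00 = -199.00.
Upper fence = Q3 + 2·IQR = 467.00 + 444.00 = 911.00.
914 > 911.00 → outlier.
966 > 911.00 → outlier.
1156 > 911.00 → outlier.
1303 > 911.00 → outlier.
All remaining values lie within [-199.00, 911.00].

914, 966, 1156, 1303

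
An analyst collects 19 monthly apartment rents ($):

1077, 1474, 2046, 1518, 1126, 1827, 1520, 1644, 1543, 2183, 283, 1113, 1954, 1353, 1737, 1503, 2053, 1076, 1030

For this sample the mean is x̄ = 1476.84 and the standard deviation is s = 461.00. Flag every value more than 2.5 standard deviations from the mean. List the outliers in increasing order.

Cutoffs at x̄ ± 2.5s: 1476.84 ± 2.5·461.00 = [324.34, 2629.34].
283: z = -2.59, |z| > 2.5 → outlier.
Every other value lies within [324.34, 2629.34].

283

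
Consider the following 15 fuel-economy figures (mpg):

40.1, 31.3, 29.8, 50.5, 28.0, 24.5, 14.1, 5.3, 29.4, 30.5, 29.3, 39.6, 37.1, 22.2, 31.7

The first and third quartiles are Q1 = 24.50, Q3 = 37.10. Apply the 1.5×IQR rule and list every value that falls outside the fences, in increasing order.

IQR = Q3 − Q1 = 37.10 − 24.50 = 12.60.
Lower fence = Q1 − 1.5·IQR = 24.50 − 18.90 = 5.60.
Upper fence = Q3 + 1.5·IQR = 37.10 + 18.90 = 56.00.
5.3 < 5.60 → outlier.
All remaining values lie within [5.60, 56.00].

5.3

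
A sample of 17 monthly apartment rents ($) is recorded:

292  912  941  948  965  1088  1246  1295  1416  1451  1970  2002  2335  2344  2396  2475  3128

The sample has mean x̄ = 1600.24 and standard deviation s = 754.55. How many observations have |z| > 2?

Cutoffs: x̄ ± 2s = [91.14, 3109.34].
Outside the cutoffs: 3128.

1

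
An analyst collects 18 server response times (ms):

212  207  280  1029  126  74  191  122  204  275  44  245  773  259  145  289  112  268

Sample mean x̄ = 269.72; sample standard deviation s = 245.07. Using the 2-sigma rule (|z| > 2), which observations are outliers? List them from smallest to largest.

Cutoffs at x̄ ± 2s: 269.72 ± 2·245.07 = [-220.42, 759.86].
773: z = 2.05, |z| > 2 → outlier.
1029: z = 3.10, |z| > 2 → outlier.
Every other value lies within [-220.42, 759.86].

773, 1029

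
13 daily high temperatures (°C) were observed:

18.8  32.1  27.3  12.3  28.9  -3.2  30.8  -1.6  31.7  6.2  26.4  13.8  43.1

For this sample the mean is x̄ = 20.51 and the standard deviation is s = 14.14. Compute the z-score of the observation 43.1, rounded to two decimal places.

z = (43.1 − 20.51) / 14.14 = 1.60.

1.60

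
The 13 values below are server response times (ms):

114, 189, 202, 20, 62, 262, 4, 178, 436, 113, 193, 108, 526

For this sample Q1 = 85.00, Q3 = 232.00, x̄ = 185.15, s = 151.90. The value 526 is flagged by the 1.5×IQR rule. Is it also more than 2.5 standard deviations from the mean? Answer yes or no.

z = (526 − 185.15) / 151.90 = 2.24.
|z| = 2.24 ≤ 2.5.

no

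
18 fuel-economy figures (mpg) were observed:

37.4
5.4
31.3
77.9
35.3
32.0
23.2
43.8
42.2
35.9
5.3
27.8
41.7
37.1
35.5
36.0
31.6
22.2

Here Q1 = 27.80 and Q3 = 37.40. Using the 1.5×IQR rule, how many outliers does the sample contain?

IQR = 9.60; fences at 27.80 − 14.40 = 13.40 and 37.40 + 14.40 = 51.80.
Outside the cutoffs: 5.3, 5.4, 77.9.

3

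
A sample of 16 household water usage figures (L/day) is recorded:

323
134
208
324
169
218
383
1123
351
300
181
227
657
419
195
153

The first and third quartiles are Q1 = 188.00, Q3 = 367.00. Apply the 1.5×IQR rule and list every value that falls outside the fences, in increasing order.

IQR = Q3 − Q1 = 367.00 − 188.00 = 179.00.
Lower fence = Q1 − 1.5·IQR = 188.00 − 268.50 = -80.50.
Upper fence = Q3 + 1.5·IQR = 367.00 + 268.50 = 635.50.
657 > 635.50 → outlier.
1123 > 635.50 → outlier.
All remaining values lie within [-80.50, 635.50].

657, 1123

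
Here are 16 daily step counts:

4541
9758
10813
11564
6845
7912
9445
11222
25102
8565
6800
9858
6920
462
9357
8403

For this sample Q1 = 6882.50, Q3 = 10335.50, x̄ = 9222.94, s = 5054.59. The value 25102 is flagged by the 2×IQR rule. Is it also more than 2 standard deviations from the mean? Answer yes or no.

yes

z = (25102 − 9222.94) / 5054.59 = 3.14.
|z| = 3.14 > 2.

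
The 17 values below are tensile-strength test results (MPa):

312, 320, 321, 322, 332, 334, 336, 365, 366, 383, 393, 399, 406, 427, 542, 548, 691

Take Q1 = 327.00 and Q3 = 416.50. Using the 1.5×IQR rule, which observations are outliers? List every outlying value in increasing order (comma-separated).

691

IQR = Q3 − Q1 = 416.50 − 327.00 = 89.50.
Lower fence = Q1 − 1.5·IQR = 327.00 − 134.25 = 192.75.
Upper fence = Q3 + 1.5·IQR = 416.50 + 134.25 = 550.75.
691 > 550.75 → outlier.
All remaining values lie within [192.75, 550.75].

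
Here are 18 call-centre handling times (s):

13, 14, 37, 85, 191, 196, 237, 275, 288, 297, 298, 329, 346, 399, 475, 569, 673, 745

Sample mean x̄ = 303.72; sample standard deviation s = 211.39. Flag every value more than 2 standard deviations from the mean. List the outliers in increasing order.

Cutoffs at x̄ ± 2s: 303.72 ± 2·211.39 = [-119.06, 726.50].
745: z = 2.09, |z| > 2 → outlier.
Every other value lies within [-119.06, 726.50].

745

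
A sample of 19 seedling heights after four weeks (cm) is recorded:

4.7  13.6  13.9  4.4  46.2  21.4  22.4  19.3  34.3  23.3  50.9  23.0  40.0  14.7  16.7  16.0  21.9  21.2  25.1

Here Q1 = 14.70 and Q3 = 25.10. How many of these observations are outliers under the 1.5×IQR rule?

IQR = 10.40; fences at 14.70 − 15.60 = -0.90 and 25.10 + 15.60 = 40.70.
Outside the cutoffs: 46.2, 50.9.

2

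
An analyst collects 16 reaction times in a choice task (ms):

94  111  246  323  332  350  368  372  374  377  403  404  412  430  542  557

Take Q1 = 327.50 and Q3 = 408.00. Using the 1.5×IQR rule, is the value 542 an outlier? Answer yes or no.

yes

IQR = Q3 − Q1 = 408.00 − 327.50 = 80.50.
Lower fence = Q1 − 1.5·IQR = 327.50 − 120.75 = 206.75.
Upper fence = Q3 + 1.5·IQR = 408.00 + 120.75 = 528.75.
542 lies above the upper fence.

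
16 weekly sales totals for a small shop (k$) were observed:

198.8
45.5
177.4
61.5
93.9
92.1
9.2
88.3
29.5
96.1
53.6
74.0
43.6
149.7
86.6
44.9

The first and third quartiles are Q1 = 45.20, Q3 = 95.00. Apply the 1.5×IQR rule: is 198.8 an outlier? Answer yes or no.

yes

IQR = Q3 − Q1 = 95.00 − 45.20 = 49.80.
Lower fence = Q1 − 1.5·IQR = 45.20 − 74.70 = -29.50.
Upper fence = Q3 + 1.5·IQR = 95.00 + 74.70 = 169.70.
198.8 lies above the upper fence.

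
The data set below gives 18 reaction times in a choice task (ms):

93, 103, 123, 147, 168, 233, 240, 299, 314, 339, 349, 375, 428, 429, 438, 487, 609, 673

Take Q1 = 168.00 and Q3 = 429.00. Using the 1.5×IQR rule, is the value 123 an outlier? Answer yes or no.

IQR = Q3 − Q1 = 429.00 − 168.00 = 261.00.
Lower fence = Q1 − 1.5·IQR = 168.00 − 391.50 = -223.50.
Upper fence = Q3 + 1.5·IQR = 429.00 + 391.50 = 820.50.
123 lies within [-223.50, 820.50].

no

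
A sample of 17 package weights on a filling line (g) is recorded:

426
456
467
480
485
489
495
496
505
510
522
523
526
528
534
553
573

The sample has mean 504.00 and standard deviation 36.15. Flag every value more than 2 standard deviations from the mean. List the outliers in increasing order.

Cutoffs at x̄ ± 2s: 504.00 ± 2·36.15 = [431.70, 576.30].
426: z = -2.16, |z| > 2 → outlier.
Every other value lies within [431.70, 576.30].

426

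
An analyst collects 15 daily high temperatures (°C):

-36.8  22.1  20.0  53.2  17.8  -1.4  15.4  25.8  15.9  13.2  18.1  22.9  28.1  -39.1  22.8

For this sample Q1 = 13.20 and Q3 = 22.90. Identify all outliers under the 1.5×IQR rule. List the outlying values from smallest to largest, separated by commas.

IQR = Q3 − Q1 = 22.90 − 13.20 = 9.70.
Lower fence = Q1 − 1.5·IQR = 13.20 − 14.55 = -1.35.
Upper fence = Q3 + 1.5·IQR = 22.90 + 14.55 = 37.45.
-39.1 < -1.35 → outlier.
-36.8 < -1.35 → outlier.
-1.4 < -1.35 → outlier.
53.2 > 37.45 → outlier.
All remaining values lie within [-1.35, 37.45].

-39.1, -36.8, -1.4, 53.2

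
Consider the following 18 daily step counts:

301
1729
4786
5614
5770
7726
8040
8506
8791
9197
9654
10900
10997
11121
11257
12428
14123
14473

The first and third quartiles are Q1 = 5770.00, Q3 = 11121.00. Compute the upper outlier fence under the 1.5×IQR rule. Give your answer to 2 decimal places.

IQR = Q3 − Q1 = 11121.00 − 5770.00 = 5351.00.
Lower fence = Q1 − 1.5·IQR = 5770.00 − 8026.50 = -2256.50.
Upper fence = Q3 + 1.5·IQR = 11121.00 + 8026.50 = 19147.50.

19147.50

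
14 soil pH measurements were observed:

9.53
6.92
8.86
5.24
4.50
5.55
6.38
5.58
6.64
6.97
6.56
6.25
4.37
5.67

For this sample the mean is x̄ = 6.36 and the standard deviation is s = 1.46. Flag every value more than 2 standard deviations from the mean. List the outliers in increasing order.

Cutoffs at x̄ ± 2s: 6.36 ± 2·1.46 = [3.44, 9.28].
9.53: z = 2.17, |z| > 2 → outlier.
Every other value lies within [3.44, 9.28].

9.53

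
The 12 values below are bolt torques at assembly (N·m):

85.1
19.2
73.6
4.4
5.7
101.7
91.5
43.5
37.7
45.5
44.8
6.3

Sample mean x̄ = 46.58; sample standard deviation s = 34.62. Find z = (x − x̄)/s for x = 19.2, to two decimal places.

z = (19.2 − 46.58) / 34.62 = -0.79.

-0.79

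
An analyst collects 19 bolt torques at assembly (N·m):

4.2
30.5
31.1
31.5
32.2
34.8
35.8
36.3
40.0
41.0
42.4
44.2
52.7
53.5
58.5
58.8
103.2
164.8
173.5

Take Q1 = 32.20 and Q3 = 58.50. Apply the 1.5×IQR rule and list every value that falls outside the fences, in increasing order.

103.2, 164.8, 173.5

IQR = Q3 − Q1 = 58.50 − 32.20 = 26.30.
Lower fence = Q1 − 1.5·IQR = 32.20 − 39.45 = -7.25.
Upper fence = Q3 + 1.5·IQR = 58.50 + 39.45 = 97.95.
103.2 > 97.95 → outlier.
164.8 > 97.95 → outlier.
173.5 > 97.95 → outlier.
All remaining values lie within [-7.25, 97.95].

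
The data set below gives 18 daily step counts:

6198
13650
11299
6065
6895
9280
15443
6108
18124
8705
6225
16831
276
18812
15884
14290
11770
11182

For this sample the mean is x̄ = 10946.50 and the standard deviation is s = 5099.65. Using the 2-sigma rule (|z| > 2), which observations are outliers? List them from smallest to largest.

276

Cutoffs at x̄ ± 2s: 10946.50 ± 2·5099.65 = [747.20, 21145.80].
276: z = -2.09, |z| > 2 → outlier.
Every other value lies within [747.20, 21145.80].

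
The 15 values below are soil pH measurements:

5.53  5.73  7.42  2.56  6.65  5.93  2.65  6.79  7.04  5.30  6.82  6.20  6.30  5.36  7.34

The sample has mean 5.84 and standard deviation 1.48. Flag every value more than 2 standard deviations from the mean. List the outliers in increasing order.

2.56, 2.65

Cutoffs at x̄ ± 2s: 5.84 ± 2·1.48 = [2.88, 8.80].
2.56: z = -2.22, |z| > 2 → outlier.
2.65: z = -2.16, |z| > 2 → outlier.
Every other value lies within [2.88, 8.80].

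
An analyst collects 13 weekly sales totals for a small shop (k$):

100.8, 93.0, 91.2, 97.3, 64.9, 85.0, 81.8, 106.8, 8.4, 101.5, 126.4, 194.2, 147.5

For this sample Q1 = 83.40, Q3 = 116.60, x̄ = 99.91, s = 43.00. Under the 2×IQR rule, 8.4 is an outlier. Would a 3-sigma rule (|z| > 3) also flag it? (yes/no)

no

z = (8.4 − 99.91) / 43.00 = -2.13.
|z| = 2.13 ≤ 3.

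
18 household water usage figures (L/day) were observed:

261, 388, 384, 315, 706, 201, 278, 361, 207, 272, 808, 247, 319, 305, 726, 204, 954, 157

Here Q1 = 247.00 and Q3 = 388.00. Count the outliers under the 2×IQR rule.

4

IQR = 141.00; fences at 247.00 − 282.00 = -35.00 and 388.00 + 282.00 = 670.00.
Outside the cutoffs: 706, 726, 808, 954.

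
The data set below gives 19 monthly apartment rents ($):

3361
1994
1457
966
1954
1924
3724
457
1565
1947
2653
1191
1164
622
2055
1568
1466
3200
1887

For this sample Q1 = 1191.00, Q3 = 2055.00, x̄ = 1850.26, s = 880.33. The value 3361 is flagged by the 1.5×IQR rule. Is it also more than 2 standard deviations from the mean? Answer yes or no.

no

z = (3361 − 1850.26) / 880.33 = 1.72.
|z| = 1.72 ≤ 2.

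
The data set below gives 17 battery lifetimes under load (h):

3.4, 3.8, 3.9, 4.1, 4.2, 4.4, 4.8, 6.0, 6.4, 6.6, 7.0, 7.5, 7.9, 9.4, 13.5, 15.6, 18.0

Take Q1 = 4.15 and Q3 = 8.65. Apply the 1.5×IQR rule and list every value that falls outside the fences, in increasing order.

15.6, 18.0

IQR = Q3 − Q1 = 8.65 − 4.15 = 4.50.
Lower fence = Q1 − 1.5·IQR = 4.15 − 6.75 = -2.60.
Upper fence = Q3 + 1.5·IQR = 8.65 + 6.75 = 15.40.
15.6 > 15.40 → outlier.
18.0 > 15.40 → outlier.
All remaining values lie within [-2.60, 15.40].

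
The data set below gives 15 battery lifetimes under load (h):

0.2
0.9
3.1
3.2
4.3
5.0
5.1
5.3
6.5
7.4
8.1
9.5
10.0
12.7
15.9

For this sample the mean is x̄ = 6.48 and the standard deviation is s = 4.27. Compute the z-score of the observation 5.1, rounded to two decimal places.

z = (5.1 − 6.48) / 4.27 = -0.32.

-0.32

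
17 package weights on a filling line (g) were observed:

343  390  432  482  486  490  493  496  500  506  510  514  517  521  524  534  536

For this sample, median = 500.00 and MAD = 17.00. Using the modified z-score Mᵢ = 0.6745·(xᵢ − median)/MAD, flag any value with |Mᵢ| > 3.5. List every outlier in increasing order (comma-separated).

|Mᵢ| > 3.5 ⇔ |xᵢ − 500.00| > 3.5·17.00/0.6745 = 88.21.
So outliers lie outside [411.79, 588.21].
343: M = -6.23 → outlier.
390: M = -4.36 → outlier.

343, 390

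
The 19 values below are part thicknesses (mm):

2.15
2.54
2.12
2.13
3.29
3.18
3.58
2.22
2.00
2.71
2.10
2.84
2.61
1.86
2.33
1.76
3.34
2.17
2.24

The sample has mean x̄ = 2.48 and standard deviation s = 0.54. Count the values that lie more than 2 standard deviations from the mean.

1

Cutoffs: x̄ ± 2s = [1.40, 3.56].
Outside the cutoffs: 3.58.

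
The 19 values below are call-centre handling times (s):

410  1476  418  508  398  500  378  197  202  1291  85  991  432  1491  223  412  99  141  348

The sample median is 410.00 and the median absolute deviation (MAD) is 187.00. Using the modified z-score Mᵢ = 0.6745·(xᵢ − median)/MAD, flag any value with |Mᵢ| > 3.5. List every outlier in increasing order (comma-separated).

1476, 1491

|Mᵢ| > 3.5 ⇔ |xᵢ − 410.00| > 3.5·187.00/0.6745 = 970.35.
So outliers lie outside [-560.35, 1380.35].
1476: M = 3.85 → outlier.
1491: M = 3.90 → outlier.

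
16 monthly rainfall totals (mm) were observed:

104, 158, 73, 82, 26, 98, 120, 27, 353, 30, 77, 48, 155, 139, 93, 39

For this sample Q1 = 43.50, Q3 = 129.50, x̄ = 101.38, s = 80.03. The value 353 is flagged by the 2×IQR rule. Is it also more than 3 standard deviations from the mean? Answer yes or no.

z = (353 − 101.38) / 80.03 = 3.14.
|z| = 3.14 > 3.

yes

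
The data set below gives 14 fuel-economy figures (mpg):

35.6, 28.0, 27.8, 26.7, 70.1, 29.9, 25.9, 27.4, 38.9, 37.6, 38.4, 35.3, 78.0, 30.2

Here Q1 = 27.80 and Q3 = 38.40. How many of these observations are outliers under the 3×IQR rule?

IQR = 10.60; fences at 27.80 − 31.80 = -4.00 and 38.40 + 31.80 = 70.20.
Outside the cutoffs: 78.0.

1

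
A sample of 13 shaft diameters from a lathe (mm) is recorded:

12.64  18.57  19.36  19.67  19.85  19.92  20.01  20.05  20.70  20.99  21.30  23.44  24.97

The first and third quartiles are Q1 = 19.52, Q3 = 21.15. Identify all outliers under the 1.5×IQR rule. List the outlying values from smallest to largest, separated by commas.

IQR = Q3 − Q1 = 21.15 − 19.52 = 1.63.
Lower fence = Q1 − 1.5·IQR = 19.52 − 2.445 = 17.075.
Upper fence = Q3 + 1.5·IQR = 21.15 + 2.445 = 23.595.
12.64 < 17.075 → outlier.
24.97 > 23.595 → outlier.
All remaining values lie within [17.075, 23.595].

12.64, 24.97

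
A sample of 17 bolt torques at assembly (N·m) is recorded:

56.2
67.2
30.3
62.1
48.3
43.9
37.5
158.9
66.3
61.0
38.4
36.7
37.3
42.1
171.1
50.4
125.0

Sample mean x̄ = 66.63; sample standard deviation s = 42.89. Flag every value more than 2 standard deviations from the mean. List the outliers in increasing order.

Cutoffs at x̄ ± 2s: 66.63 ± 2·42.89 = [-19.15, 152.41].
158.9: z = 2.15, |z| > 2 → outlier.
171.1: z = 2.44, |z| > 2 → outlier.
Every other value lies within [-19.15, 152.41].

158.9, 171.1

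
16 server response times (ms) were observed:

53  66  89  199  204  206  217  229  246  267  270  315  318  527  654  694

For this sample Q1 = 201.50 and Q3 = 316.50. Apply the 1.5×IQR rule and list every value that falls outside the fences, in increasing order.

IQR = Q3 − Q1 = 316.50 − 201.50 = 115.00.
Lower fence = Q1 − 1.5·IQR = 201.50 − 172.50 = 29.00.
Upper fence = Q3 + 1.5·IQR = 316.50 + 172.50 = 489.00.
527 > 489.00 → outlier.
654 > 489.00 → outlier.
694 > 489.00 → outlier.
All remaining values lie within [29.00, 489.00].

527, 654, 694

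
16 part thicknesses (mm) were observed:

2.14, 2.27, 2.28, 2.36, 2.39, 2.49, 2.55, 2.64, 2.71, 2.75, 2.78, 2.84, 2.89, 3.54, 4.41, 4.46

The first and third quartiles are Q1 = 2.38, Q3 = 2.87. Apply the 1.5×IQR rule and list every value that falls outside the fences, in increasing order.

4.41, 4.46

IQR = Q3 − Q1 = 2.87 − 2.38 = 0.49.
Lower fence = Q1 − 1.5·IQR = 2.38 − 0.735 = 1.645.
Upper fence = Q3 + 1.5·IQR = 2.87 + 0.735 = 3.605.
4.41 > 3.605 → outlier.
4.46 > 3.605 → outlier.
All remaining values lie within [1.645, 3.605].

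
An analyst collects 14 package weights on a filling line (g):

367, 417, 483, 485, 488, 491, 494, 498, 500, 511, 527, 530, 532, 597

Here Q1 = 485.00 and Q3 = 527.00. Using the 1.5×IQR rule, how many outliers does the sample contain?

3

IQR = 42.00; fences at 485.00 − 63.00 = 422.00 and 527.00 + 63.00 = 590.00.
Outside the cutoffs: 367, 417, 597.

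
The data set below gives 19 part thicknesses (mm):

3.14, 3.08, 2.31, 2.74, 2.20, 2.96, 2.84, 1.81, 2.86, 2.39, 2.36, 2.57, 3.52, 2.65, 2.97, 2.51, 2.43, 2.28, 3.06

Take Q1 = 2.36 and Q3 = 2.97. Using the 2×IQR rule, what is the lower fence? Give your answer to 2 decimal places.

1.14

IQR = Q3 − Q1 = 2.97 − 2.36 = 0.61.
Lower fence = Q1 − 2·IQR = 2.36 − 1.22 = 1.14.
Upper fence = Q3 + 2·IQR = 2.97 + 1.22 = 4.19.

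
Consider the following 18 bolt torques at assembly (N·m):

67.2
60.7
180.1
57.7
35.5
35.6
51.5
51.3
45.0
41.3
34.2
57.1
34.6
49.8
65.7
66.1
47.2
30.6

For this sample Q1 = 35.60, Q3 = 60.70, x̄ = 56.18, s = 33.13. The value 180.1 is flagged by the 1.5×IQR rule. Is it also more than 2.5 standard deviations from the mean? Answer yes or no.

yes

z = (180.1 − 56.18) / 33.13 = 3.74.
|z| = 3.74 > 2.5.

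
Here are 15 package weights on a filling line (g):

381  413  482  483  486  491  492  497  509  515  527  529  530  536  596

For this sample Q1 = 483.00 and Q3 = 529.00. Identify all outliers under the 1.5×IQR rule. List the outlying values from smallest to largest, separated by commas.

381, 413

IQR = Q3 − Q1 = 529.00 − 483.00 = 46.00.
Lower fence = Q1 − 1.5·IQR = 483.00 − 69.00 = 414.00.
Upper fence = Q3 + 1.5·IQR = 529.00 + 69.00 = 598.00.
381 < 414.00 → outlier.
413 < 414.00 → outlier.
All remaining values lie within [414.00, 598.00].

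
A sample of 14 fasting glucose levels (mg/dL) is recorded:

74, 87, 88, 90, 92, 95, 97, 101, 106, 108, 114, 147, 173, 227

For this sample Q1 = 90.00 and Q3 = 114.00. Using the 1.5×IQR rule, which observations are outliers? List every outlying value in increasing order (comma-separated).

173, 227

IQR = Q3 − Q1 = 114.00 − 90.00 = 24.00.
Lower fence = Q1 − 1.5·IQR = 90.00 − 36.00 = 54.00.
Upper fence = Q3 + 1.5·IQR = 114.00 + 36.00 = 150.00.
173 > 150.00 → outlier.
227 > 150.00 → outlier.
All remaining values lie within [54.00, 150.00].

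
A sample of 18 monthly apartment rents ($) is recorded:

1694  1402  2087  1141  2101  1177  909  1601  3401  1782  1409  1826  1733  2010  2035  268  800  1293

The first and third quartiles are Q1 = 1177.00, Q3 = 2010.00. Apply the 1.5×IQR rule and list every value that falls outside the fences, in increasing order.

3401

IQR = Q3 − Q1 = 2010.00 − 1177.00 = 833.00.
Lower fence = Q1 − 1.5·IQR = 1177.00 − 1249.50 = -72.50.
Upper fence = Q3 + 1.5·IQR = 2010.00 + 1249.50 = 3259.50.
3401 > 3259.50 → outlier.
All remaining values lie within [-72.50, 3259.50].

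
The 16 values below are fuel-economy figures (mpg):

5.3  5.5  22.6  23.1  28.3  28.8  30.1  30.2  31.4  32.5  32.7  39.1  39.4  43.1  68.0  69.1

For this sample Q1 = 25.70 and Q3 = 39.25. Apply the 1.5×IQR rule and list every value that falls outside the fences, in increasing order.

5.3, 68.0, 69.1

IQR = Q3 − Q1 = 39.25 − 25.70 = 13.55.
Lower fence = Q1 − 1.5·IQR = 25.70 − 20.325 = 5.375.
Upper fence = Q3 + 1.5·IQR = 39.25 + 20.325 = 59.575.
5.3 < 5.375 → outlier.
68.0 > 59.575 → outlier.
69.1 > 59.575 → outlier.
All remaining values lie within [5.375, 59.575].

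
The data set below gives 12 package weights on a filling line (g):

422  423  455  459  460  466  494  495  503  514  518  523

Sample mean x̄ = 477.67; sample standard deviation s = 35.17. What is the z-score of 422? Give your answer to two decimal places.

z = (422 − 477.67) / 35.17 = -1.58.

-1.58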